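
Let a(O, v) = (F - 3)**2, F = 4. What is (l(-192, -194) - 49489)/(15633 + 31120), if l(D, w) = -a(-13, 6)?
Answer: -7070/6679 ≈ -1.0585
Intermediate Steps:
a(O, v) = 1 (a(O, v) = (4 - 3)**2 = 1**2 = 1)
l(D, w) = -1 (l(D, w) = -1*1 = -1)
(l(-192, -194) - 49489)/(15633 + 31120) = (-1 - 49489)/(15633 + 31120) = -49490/46753 = -49490*1/46753 = -7070/6679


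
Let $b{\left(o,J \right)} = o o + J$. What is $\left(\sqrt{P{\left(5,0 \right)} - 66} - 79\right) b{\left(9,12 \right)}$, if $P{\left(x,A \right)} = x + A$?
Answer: $-7347 + 93 i \sqrt{61} \approx -7347.0 + 726.35 i$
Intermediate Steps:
$P{\left(x,A \right)} = A + x$
$b{\left(o,J \right)} = J + o^{2}$ ($b{\left(o,J \right)} = o^{2} + J = J + o^{2}$)
$\left(\sqrt{P{\left(5,0 \right)} - 66} - 79\right) b{\left(9,12 \right)} = \left(\sqrt{\left(0 + 5\right) - 66} - 79\right) \left(12 + 9^{2}\right) = \left(\sqrt{5 - 66} - 79\right) \left(12 + 81\right) = \left(\sqrt{-61} - 79\right) 93 = \left(i \sqrt{61} - 79\right) 93 = \left(-79 + i \sqrt{61}\right) 93 = -7347 + 93 i \sqrt{61}$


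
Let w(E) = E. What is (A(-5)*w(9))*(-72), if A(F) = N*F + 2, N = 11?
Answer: 34344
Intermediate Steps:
A(F) = 2 + 11*F (A(F) = 11*F + 2 = 2 + 11*F)
(A(-5)*w(9))*(-72) = ((2 + 11*(-5))*9)*(-72) = ((2 - 55)*9)*(-72) = -53*9*(-72) = -477*(-72) = 34344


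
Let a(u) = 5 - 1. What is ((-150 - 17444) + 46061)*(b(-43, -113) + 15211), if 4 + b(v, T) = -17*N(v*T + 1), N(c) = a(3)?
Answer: 430961913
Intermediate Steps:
a(u) = 4
N(c) = 4
b(v, T) = -72 (b(v, T) = -4 - 17*4 = -4 - 68 = -72)
((-150 - 17444) + 46061)*(b(-43, -113) + 15211) = ((-150 - 17444) + 46061)*(-72 + 15211) = (-17594 + 46061)*15139 = 28467*15139 = 430961913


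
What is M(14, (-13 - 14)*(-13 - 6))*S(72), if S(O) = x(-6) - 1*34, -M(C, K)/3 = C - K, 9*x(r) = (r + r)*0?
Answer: -50898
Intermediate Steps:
x(r) = 0 (x(r) = ((r + r)*0)/9 = ((2*r)*0)/9 = (⅑)*0 = 0)
M(C, K) = -3*C + 3*K (M(C, K) = -3*(C - K) = -3*C + 3*K)
S(O) = -34 (S(O) = 0 - 1*34 = 0 - 34 = -34)
M(14, (-13 - 14)*(-13 - 6))*S(72) = (-3*14 + 3*((-13 - 14)*(-13 - 6)))*(-34) = (-42 + 3*(-27*(-19)))*(-34) = (-42 + 3*513)*(-34) = (-42 + 1539)*(-34) = 1497*(-34) = -50898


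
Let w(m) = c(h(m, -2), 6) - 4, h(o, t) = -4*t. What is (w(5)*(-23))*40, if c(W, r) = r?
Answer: -1840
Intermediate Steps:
w(m) = 2 (w(m) = 6 - 4 = 2)
(w(5)*(-23))*40 = (2*(-23))*40 = -46*40 = -1840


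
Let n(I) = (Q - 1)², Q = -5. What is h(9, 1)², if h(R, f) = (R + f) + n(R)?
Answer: 2116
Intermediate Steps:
n(I) = 36 (n(I) = (-5 - 1)² = (-6)² = 36)
h(R, f) = 36 + R + f (h(R, f) = (R + f) + 36 = 36 + R + f)
h(9, 1)² = (36 + 9 + 1)² = 46² = 2116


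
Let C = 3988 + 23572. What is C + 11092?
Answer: 38652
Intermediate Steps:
C = 27560
C + 11092 = 27560 + 11092 = 38652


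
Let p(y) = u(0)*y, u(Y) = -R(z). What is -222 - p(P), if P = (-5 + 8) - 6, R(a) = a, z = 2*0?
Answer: -222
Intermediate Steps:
z = 0
P = -3 (P = 3 - 6 = -3)
u(Y) = 0 (u(Y) = -1*0 = 0)
p(y) = 0 (p(y) = 0*y = 0)
-222 - p(P) = -222 - 1*0 = -222 + 0 = -222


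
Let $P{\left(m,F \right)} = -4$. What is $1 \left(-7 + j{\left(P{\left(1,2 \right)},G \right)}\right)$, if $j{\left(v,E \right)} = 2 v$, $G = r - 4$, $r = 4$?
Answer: $-15$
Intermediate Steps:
$G = 0$ ($G = 4 - 4 = 0$)
$1 \left(-7 + j{\left(P{\left(1,2 \right)},G \right)}\right) = 1 \left(-7 + 2 \left(-4\right)\right) = 1 \left(-7 - 8\right) = 1 \left(-15\right) = -15$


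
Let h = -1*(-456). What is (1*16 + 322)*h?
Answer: 154128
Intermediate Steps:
h = 456
(1*16 + 322)*h = (1*16 + 322)*456 = (16 + 322)*456 = 338*456 = 154128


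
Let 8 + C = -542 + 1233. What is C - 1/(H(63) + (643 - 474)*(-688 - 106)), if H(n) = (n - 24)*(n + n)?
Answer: 88292777/129272 ≈ 683.00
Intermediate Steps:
H(n) = 2*n*(-24 + n) (H(n) = (-24 + n)*(2*n) = 2*n*(-24 + n))
C = 683 (C = -8 + (-542 + 1233) = -8 + 691 = 683)
C - 1/(H(63) + (643 - 474)*(-688 - 106)) = 683 - 1/(2*63*(-24 + 63) + (643 - 474)*(-688 - 106)) = 683 - 1/(2*63*39 + 169*(-794)) = 683 - 1/(4914 - 134186) = 683 - 1/(-129272) = 683 - 1*(-1/129272) = 683 + 1/129272 = 88292777/129272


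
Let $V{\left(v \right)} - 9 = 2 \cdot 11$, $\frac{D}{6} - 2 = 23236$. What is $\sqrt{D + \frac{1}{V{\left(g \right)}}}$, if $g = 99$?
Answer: $\frac{\sqrt{133990339}}{31} \approx 373.4$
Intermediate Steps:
$D = 139428$ ($D = 12 + 6 \cdot 23236 = 12 + 139416 = 139428$)
$V{\left(v \right)} = 31$ ($V{\left(v \right)} = 9 + 2 \cdot 11 = 9 + 22 = 31$)
$\sqrt{D + \frac{1}{V{\left(g \right)}}} = \sqrt{139428 + \frac{1}{31}} = \sqrt{\frac{4322269}{31}} = \frac{\sqrt{133990339}}{31}$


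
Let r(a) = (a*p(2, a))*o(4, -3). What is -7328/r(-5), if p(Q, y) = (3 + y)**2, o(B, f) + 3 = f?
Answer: -916/15 ≈ -61.067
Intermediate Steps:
o(B, f) = -3 + f
r(a) = -6*a*(3 + a)**2 (r(a) = (a*(3 + a)**2)*(-3 - 3) = (a*(3 + a)**2)*(-6) = -6*a*(3 + a)**2)
-7328/r(-5) = -7328*1/(30*(3 - 5)**2) = -7328/((-6*(-5)*(-2)**2)) = -7328/((-6*(-5)*4)) = -7328/120 = -7328*1/120 = -916/15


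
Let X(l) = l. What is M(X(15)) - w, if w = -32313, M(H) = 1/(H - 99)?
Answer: 2714291/84 ≈ 32313.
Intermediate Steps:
M(H) = 1/(-99 + H)
M(X(15)) - w = 1/(-99 + 15) - 1*(-32313) = 1/(-84) + 32313 = -1/84 + 32313 = 2714291/84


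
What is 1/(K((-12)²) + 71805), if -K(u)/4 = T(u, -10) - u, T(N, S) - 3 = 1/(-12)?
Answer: 3/217108 ≈ 1.3818e-5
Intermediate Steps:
T(N, S) = 35/12 (T(N, S) = 3 + 1/(-12) = 3 - 1/12 = 35/12)
K(u) = -35/3 + 4*u (K(u) = -4*(35/12 - u) = -35/3 + 4*u)
1/(K((-12)²) + 71805) = 1/((-35/3 + 4*(-12)²) + 71805) = 1/((-35/3 + 4*144) + 71805) = 1/((-35/3 + 576) + 71805) = 1/(1693/3 + 71805) = 1/(217108/3) = 3/217108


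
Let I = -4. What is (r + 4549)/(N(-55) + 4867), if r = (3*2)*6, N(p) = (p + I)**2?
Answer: 4585/8348 ≈ 0.54923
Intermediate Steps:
N(p) = (-4 + p)**2 (N(p) = (p - 4)**2 = (-4 + p)**2)
r = 36 (r = 6*6 = 36)
(r + 4549)/(N(-55) + 4867) = (36 + 4549)/((-4 - 55)**2 + 4867) = 4585/((-59)**2 + 4867) = 4585/(3481 + 4867) = 4585/8348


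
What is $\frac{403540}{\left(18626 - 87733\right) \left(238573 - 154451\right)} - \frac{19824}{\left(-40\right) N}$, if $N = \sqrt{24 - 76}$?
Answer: $- \frac{201770}{2906709527} - \frac{1239 i \sqrt{13}}{65} \approx -6.9415 \cdot 10^{-5} - 68.727 i$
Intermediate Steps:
$N = 2 i \sqrt{13}$ ($N = \sqrt{-52} = 2 i \sqrt{13} \approx 7.2111 i$)
$\frac{403540}{\left(18626 - 87733\right) \left(238573 - 154451\right)} - \frac{19824}{\left(-40\right) N} = \frac{403540}{\left(18626 - 87733\right) \left(238573 - 154451\right)} - \frac{19824}{\left(-40\right) 2 i \sqrt{13}} = \frac{403540}{\left(-69107\right) 84122} - \frac{19824}{\left(-80\right) i \sqrt{13}} = \frac{403540}{-5813419054} - 19824 \frac{i \sqrt{13}}{1040} = 403540 \left(- \frac{1}{5813419054}\right) - \frac{1239 i \sqrt{13}}{65} = - \frac{201770}{2906709527} - \frac{1239 i \sqrt{13}}{65}$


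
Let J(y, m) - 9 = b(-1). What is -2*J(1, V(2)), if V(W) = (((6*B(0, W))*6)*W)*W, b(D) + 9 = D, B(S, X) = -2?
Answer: 2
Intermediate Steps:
b(D) = -9 + D
V(W) = -72*W**2 (V(W) = (((6*(-2))*6)*W)*W = ((-12*6)*W)*W = (-72*W)*W = -72*W**2)
J(y, m) = -1 (J(y, m) = 9 + (-9 - 1) = 9 - 10 = -1)
-2*J(1, V(2)) = -2*(-1) = 2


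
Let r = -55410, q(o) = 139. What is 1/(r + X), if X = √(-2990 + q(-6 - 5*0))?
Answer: -55410/3070270951 - I*√2851/3070270951 ≈ -1.8047e-5 - 1.7391e-8*I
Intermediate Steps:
X = I*√2851 (X = √(-2990 + 139) = √(-2851) = I*√2851 ≈ 53.395*I)
1/(r + X) = 1/(-55410 + I*√2851)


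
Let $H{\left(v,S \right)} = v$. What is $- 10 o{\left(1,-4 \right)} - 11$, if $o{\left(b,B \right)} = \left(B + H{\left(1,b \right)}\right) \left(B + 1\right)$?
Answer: $-101$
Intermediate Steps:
$o{\left(b,B \right)} = \left(1 + B\right)^{2}$ ($o{\left(b,B \right)} = \left(B + 1\right) \left(B + 1\right) = \left(1 + B\right) \left(1 + B\right) = \left(1 + B\right)^{2}$)
$- 10 o{\left(1,-4 \right)} - 11 = - 10 \left(1 + \left(-4\right)^{2} + 2 \left(-4\right)\right) - 11 = - 10 \left(1 + 16 - 8\right) - 11 = \left(-10\right) 9 - 11 = -90 - 11 = -101$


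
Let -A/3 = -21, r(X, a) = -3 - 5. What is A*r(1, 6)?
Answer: -504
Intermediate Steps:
r(X, a) = -8
A = 63 (A = -3*(-21) = 63)
A*r(1, 6) = 63*(-8) = -504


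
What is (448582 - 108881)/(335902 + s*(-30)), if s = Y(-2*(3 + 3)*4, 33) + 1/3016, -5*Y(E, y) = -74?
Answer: 26961532/26624771 ≈ 1.0126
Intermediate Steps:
Y(E, y) = 74/5 (Y(E, y) = -⅕*(-74) = 74/5)
s = 223189/15080 (s = 74/5 + 1/3016 = 223189/15080 ≈ 14.800)
(448582 - 108881)/(335902 + s*(-30)) = (448582 - 108881)/(335902 + (223189/15080)*(-30)) = 339701/(335902 - 669567/1508) = 339701/(505870649/1508) = 339701*(1508/505870649) = 26961532/26624771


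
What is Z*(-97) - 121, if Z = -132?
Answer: 12683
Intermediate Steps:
Z*(-97) - 121 = -132*(-97) - 121 = 12804 - 121 = 12683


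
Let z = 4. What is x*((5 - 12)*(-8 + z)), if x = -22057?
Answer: -617596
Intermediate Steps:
x*((5 - 12)*(-8 + z)) = -22057*(5 - 12)*(-8 + 4) = -(-154399)*(-4) = -22057*28 = -617596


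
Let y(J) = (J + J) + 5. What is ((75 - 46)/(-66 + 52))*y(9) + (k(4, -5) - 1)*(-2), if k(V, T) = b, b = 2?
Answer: -695/14 ≈ -49.643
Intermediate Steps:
k(V, T) = 2
y(J) = 5 + 2*J (y(J) = 2*J + 5 = 5 + 2*J)
((75 - 46)/(-66 + 52))*y(9) + (k(4, -5) - 1)*(-2) = ((75 - 46)/(-66 + 52))*(5 + 2*9) + (2 - 1)*(-2) = (29/(-14))*(5 + 18) + 1*(-2) = (29*(-1/14))*23 - 2 = -29/14*23 - 2 = -667/14 - 2 = -695/14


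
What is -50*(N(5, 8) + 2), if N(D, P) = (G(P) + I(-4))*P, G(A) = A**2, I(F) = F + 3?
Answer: -25300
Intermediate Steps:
I(F) = 3 + F
N(D, P) = P*(-1 + P**2) (N(D, P) = (P**2 + (3 - 4))*P = (P**2 - 1)*P = (-1 + P**2)*P = P*(-1 + P**2))
-50*(N(5, 8) + 2) = -50*((8**3 - 1*8) + 2) = -50*((512 - 8) + 2) = -50*(504 + 2) = -50*506 = -25300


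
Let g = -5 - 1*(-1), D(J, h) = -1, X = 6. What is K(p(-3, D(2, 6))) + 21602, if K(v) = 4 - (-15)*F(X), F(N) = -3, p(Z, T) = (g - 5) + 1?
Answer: 21561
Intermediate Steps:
g = -4 (g = -5 + 1 = -4)
p(Z, T) = -8 (p(Z, T) = (-4 - 5) + 1 = -9 + 1 = -8)
K(v) = -41 (K(v) = 4 - (-15)*(-3) = 4 - 1*45 = 4 - 45 = -41)
K(p(-3, D(2, 6))) + 21602 = -41 + 21602 = 21561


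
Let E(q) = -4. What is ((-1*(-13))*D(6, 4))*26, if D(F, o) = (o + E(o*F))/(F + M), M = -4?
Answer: 0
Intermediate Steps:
D(F, o) = (-4 + o)/(-4 + F) (D(F, o) = (o - 4)/(F - 4) = (-4 + o)/(-4 + F))
((-1*(-13))*D(6, 4))*26 = ((-1*(-13))*((-4 + 4)/(-4 + 6)))*26 = (13*(0/2))*26 = (13*((½)*0))*26 = (13*0)*26 = 0*26 = 0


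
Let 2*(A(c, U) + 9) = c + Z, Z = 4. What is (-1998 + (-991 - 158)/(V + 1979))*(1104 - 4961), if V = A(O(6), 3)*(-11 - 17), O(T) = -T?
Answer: 5804310589/753 ≈ 7.7082e+6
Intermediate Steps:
A(c, U) = -7 + c/2 (A(c, U) = -9 + (c + 4)/2 = -9 + (4 + c)/2 = -9 + (2 + c/2) = -7 + c/2)
V = 280 (V = (-7 + (-1*6)/2)*(-11 - 17) = (-7 + (1/2)*(-6))*(-28) = (-7 - 3)*(-28) = -10*(-28) = 280)
(-1998 + (-991 - 158)/(V + 1979))*(1104 - 4961) = (-1998 + (-991 - 158)/(280 + 1979))*(1104 - 4961) = (-1998 - 1149/2259)*(-3857) = (-1998 - 1149*1/2259)*(-3857) = (-1998 - 383/753)*(-3857) = -1504877/753*(-3857) = 5804310589/753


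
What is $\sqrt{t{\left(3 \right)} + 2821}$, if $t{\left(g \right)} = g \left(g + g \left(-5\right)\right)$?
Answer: $\sqrt{2785} \approx 52.773$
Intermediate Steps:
$t{\left(g \right)} = - 4 g^{2}$ ($t{\left(g \right)} = g \left(g - 5 g\right) = g \left(- 4 g\right) = - 4 g^{2}$)
$\sqrt{t{\left(3 \right)} + 2821} = \sqrt{- 4 \cdot 3^{2} + 2821} = \sqrt{\left(-4\right) 9 + 2821} = \sqrt{-36 + 2821} = \sqrt{2785}$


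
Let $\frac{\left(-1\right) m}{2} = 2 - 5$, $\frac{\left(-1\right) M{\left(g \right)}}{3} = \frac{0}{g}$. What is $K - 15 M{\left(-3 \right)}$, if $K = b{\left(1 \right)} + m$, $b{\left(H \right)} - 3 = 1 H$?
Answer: $10$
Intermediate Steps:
$b{\left(H \right)} = 3 + H$ ($b{\left(H \right)} = 3 + 1 H = 3 + H$)
$M{\left(g \right)} = 0$ ($M{\left(g \right)} = - 3 \frac{0}{g} = \left(-3\right) 0 = 0$)
$m = 6$ ($m = - 2 \left(2 - 5\right) = \left(-2\right) \left(-3\right) = 6$)
$K = 10$ ($K = \left(3 + 1\right) + 6 = 4 + 6 = 10$)
$K - 15 M{\left(-3 \right)} = 10 - 0 = 10 + 0 = 10$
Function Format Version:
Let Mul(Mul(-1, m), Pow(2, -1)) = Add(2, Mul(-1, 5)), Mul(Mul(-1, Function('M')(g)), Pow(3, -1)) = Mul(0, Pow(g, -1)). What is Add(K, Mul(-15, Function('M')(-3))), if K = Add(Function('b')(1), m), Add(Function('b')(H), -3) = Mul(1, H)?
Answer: 10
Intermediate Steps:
Function('b')(H) = Add(3, H) (Function('b')(H) = Add(3, Mul(1, H)) = Add(3, H))
Function('M')(g) = 0 (Function('M')(g) = Mul(-3, Mul(0, Pow(g, -1))) = Mul(-3, 0) = 0)
m = 6 (m = Mul(-2, Add(2, Mul(-1, 5))) = Mul(-2, Add(2, -5)) = Mul(-2, -3) = 6)
K = 10 (K = Add(Add(3, 1), 6) = Add(4, 6) = 10)
Add(K, Mul(-15, Function('M')(-3))) = Add(10, Mul(-15, 0)) = Add(10, 0) = 10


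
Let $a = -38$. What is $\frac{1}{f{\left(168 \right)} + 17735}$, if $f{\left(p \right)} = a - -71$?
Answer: $\frac{1}{17768} \approx 5.6281 \cdot 10^{-5}$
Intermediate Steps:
$f{\left(p \right)} = 33$ ($f{\left(p \right)} = -38 - -71 = -38 + 71 = 33$)
$\frac{1}{f{\left(168 \right)} + 17735} = \frac{1}{33 + 17735} = \frac{1}{17768}$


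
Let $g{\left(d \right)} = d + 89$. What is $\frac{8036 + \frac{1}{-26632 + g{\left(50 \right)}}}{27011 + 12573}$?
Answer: $\frac{212897747}{1048698912} \approx 0.20301$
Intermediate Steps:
$g{\left(d \right)} = 89 + d$
$\frac{8036 + \frac{1}{-26632 + g{\left(50 \right)}}}{27011 + 12573} = \frac{8036 + \frac{1}{-26632 + \left(89 + 50\right)}}{27011 + 12573} = \frac{8036 + \frac{1}{-26632 + 139}}{39584} = \left(8036 + \frac{1}{-26493}\right) \frac{1}{39584} = \left(8036 - \frac{1}{26493}\right) \frac{1}{39584} = \frac{212897747}{26493} \cdot \frac{1}{39584} = \frac{212897747}{1048698912}$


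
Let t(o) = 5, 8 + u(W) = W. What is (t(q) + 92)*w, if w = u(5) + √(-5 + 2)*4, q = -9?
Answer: -291 + 388*I*√3 ≈ -291.0 + 672.04*I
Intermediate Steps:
u(W) = -8 + W
w = -3 + 4*I*√3 (w = (-8 + 5) + √(-5 + 2)*4 = -3 + √(-3)*4 = -3 + (I*√3)*4 = -3 + 4*I*√3 ≈ -3.0 + 6.9282*I)
(t(q) + 92)*w = (5 + 92)*(-3 + 4*I*√3) = 97*(-3 + 4*I*√3) = -291 + 388*I*√3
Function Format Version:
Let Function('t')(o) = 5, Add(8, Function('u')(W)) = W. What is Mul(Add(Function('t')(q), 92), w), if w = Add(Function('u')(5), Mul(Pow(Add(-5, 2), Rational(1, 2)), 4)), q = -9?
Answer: Add(-291, Mul(388, I, Pow(3, Rational(1, 2)))) ≈ Add(-291.00, Mul(672.04, I))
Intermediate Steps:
Function('u')(W) = Add(-8, W)
w = Add(-3, Mul(4, I, Pow(3, Rational(1, 2)))) (w = Add(Add(-8, 5), Mul(Pow(Add(-5, 2), Rational(1, 2)), 4)) = Add(-3, Mul(Pow(-3, Rational(1, 2)), 4)) = Add(-3, Mul(Mul(I, Pow(3, Rational(1, 2))), 4)) = Add(-3, Mul(4, I, Pow(3, Rational(1, 2)))) ≈ Add(-3.0000, Mul(6.9282, I)))
Mul(Add(Function('t')(q), 92), w) = Mul(Add(5, 92), Add(-3, Mul(4, I, Pow(3, Rational(1, 2))))) = Mul(97, Add(-3, Mul(4, I, Pow(3, Rational(1, 2))))) = Add(-291, Mul(388, I, Pow(3, Rational(1, 2))))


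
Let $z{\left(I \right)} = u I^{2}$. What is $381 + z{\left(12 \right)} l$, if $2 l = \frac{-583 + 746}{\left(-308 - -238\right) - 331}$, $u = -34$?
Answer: $\frac{551805}{401} \approx 1376.1$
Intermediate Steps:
$l = - \frac{163}{802}$ ($l = \frac{\left(-583 + 746\right) \frac{1}{\left(-308 - -238\right) - 331}}{2} = \frac{163 \frac{1}{\left(-308 + 238\right) - 331}}{2} = \frac{163 \frac{1}{-70 - 331}}{2} = \frac{163 \frac{1}{-401}}{2} = \frac{163 \left(- \frac{1}{401}\right)}{2} = \frac{1}{2} \left(- \frac{163}{401}\right) = - \frac{163}{802} \approx -0.20324$)
$z{\left(I \right)} = - 34 I^{2}$
$381 + z{\left(12 \right)} l = 381 + - 34 \cdot 12^{2} \left(- \frac{163}{802}\right) = 381 + \left(-34\right) 144 \left(- \frac{163}{802}\right) = 381 - - \frac{399024}{401} = 381 + \frac{399024}{401} = \frac{551805}{401}$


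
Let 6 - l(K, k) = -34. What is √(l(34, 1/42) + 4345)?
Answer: √4385 ≈ 66.219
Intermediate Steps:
l(K, k) = 40 (l(K, k) = 6 - 1*(-34) = 6 + 34 = 40)
√(l(34, 1/42) + 4345) = √(40 + 4345) = √4385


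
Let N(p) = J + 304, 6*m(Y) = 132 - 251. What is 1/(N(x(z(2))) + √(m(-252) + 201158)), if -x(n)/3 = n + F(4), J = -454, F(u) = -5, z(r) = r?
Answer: 900/1071829 + 13*√42846/1071829 ≈ 0.0033503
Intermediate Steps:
m(Y) = -119/6 (m(Y) = (132 - 251)/6 = (⅙)*(-119) = -119/6)
x(n) = 15 - 3*n (x(n) = -3*(n - 5) = -3*(-5 + n) = 15 - 3*n)
N(p) = -150 (N(p) = -454 + 304 = -150)
1/(N(x(z(2))) + √(m(-252) + 201158)) = 1/(-150 + √(-119/6 + 201158)) = 1/(-150 + √(1206829/6)) = 1/(-150 + 13*√42846/6)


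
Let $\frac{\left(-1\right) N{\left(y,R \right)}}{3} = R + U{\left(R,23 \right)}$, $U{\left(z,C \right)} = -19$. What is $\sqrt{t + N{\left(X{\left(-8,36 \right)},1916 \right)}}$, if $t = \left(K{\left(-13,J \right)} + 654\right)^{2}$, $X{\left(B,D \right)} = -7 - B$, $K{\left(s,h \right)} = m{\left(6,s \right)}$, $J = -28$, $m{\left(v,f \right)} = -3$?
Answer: $\sqrt{418110} \approx 646.61$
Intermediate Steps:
$K{\left(s,h \right)} = -3$
$t = 423801$ ($t = \left(-3 + 654\right)^{2} = 651^{2} = 423801$)
$N{\left(y,R \right)} = 57 - 3 R$ ($N{\left(y,R \right)} = - 3 \left(R - 19\right) = - 3 \left(-19 + R\right) = 57 - 3 R$)
$\sqrt{t + N{\left(X{\left(-8,36 \right)},1916 \right)}} = \sqrt{423801 + \left(57 - 5748\right)} = \sqrt{423801 - 5691} = \sqrt{418110}$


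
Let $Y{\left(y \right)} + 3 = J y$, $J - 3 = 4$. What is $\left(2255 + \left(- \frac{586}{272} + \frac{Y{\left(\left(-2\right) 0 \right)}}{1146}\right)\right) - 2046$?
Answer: $\frac{5372953}{25976} \approx 206.84$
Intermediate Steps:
$J = 7$ ($J = 3 + 4 = 7$)
$Y{\left(y \right)} = -3 + 7 y$
$\left(2255 + \left(- \frac{586}{272} + \frac{Y{\left(\left(-2\right) 0 \right)}}{1146}\right)\right) - 2046 = \left(2255 - \left(\frac{293}{136} - \frac{-3 + 7 \left(\left(-2\right) 0\right)}{1146}\right)\right) - 2046 = \left(2255 - \left(\frac{293}{136} - \left(-3 + 7 \cdot 0\right) \frac{1}{1146}\right)\right) - 2046 = \left(2255 - \left(\frac{293}{136} - \left(-3 + 0\right) \frac{1}{1146}\right)\right) - 2046 = \left(2255 - \frac{56031}{25976}\right) - 2046 = \frac{58519849}{25976} - 2046 = \frac{5372953}{25976}$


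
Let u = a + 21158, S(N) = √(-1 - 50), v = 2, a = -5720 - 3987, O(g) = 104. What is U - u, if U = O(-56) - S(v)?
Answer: -11347 - I*√51 ≈ -11347.0 - 7.1414*I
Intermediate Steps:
a = -9707
S(N) = I*√51 (S(N) = √(-51) = I*√51)
u = 11451 (u = -9707 + 21158 = 11451)
U = 104 - I*√51 ≈ 104.0 - 7.1414*I
U - u = (104 - I*√51) - 1*11451 = (104 - I*√51) - 11451 = -11347 - I*√51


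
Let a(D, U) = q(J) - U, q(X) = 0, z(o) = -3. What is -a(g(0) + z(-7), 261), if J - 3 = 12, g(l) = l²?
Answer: 261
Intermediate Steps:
J = 15 (J = 3 + 12 = 15)
a(D, U) = -U (a(D, U) = 0 - U = -U)
-a(g(0) + z(-7), 261) = -(-1)*261 = -1*(-261) = 261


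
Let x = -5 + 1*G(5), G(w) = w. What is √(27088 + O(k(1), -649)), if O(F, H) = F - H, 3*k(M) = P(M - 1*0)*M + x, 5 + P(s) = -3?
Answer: √249609/3 ≈ 166.54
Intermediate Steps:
P(s) = -8 (P(s) = -5 - 3 = -8)
x = 0 (x = -5 + 1*5 = -5 + 5 = 0)
k(M) = -8*M/3 (k(M) = (-8*M + 0)/3 = (-8*M)/3 = -8*M/3)
√(27088 + O(k(1), -649)) = √(27088 + (-8/3*1 - 1*(-649))) = √(27088 + (-8/3 + 649)) = √(27088 + 1939/3) = √(83203/3) = √249609/3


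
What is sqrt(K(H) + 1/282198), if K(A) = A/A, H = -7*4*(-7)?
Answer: sqrt(79635993402)/282198 ≈ 1.0000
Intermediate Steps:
H = 196 (H = -28*(-7) = 196)
K(A) = 1
sqrt(K(H) + 1/282198) = sqrt(1 + 1/282198) = sqrt(282199/282198) = sqrt(79635993402)/282198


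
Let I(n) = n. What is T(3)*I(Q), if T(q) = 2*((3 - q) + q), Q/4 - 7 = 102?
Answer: 2616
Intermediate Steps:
Q = 436 (Q = 28 + 4*102 = 28 + 408 = 436)
T(q) = 6 (T(q) = 2*3 = 6)
T(3)*I(Q) = 6*436 = 2616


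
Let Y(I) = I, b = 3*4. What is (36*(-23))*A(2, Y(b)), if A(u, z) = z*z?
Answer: -119232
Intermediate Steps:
b = 12
A(u, z) = z²
(36*(-23))*A(2, Y(b)) = (36*(-23))*12² = -828*144 = -119232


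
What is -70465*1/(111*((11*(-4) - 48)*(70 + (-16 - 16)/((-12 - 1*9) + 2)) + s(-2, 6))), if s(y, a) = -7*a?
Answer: 1338835/13997322 ≈ 0.095649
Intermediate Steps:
-70465*1/(111*((11*(-4) - 48)*(70 + (-16 - 16)/((-12 - 1*9) + 2)) + s(-2, 6))) = -70465*1/(111*((11*(-4) - 48)*(70 + (-16 - 16)/((-12 - 1*9) + 2)) - 7*6)) = -70465*1/(111*((-44 - 48)*(70 - 32/((-12 - 9) + 2)) - 42)) = -70465*1/(111*(-92*(70 - 32/(-21 + 2)) - 42)) = -70465*1/(111*(-92*(70 - 32/(-19)) - 42)) = -70465*1/(111*(-92*(70 - 32*(-1/19)) - 42)) = -70465*1/(111*(-92*(70 + 32/19) - 42)) = -70465*1/(111*(-92*1362/19 - 42)) = -70465*1/(111*(-125304/19 - 42)) = -70465/((-126102/19*111)) = -70465/(-13997322/19) = -70465*(-19/13997322) = 1338835/13997322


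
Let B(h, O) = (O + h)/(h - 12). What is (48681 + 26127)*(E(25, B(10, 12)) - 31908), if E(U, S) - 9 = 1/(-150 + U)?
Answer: -298287623808/125 ≈ -2.3863e+9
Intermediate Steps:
B(h, O) = (O + h)/(-12 + h)
E(U, S) = 9 + 1/(-150 + U)
(48681 + 26127)*(E(25, B(10, 12)) - 31908) = (48681 + 26127)*((-1349 + 9*25)/(-150 + 25) - 31908) = 74808*((-1349 + 225)/(-125) - 31908) = 74808*(-1/125*(-1124) - 31908) = 74808*(1124/125 - 31908) = 74808*(-3987376/125) = -298287623808/125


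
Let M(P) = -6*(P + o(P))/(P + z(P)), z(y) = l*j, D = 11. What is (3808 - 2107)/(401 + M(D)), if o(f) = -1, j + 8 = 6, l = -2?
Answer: 1701/397 ≈ 4.2846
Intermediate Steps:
j = -2 (j = -8 + 6 = -2)
z(y) = 4 (z(y) = -2*(-2) = 4)
M(P) = -6*(-1 + P)/(4 + P) (M(P) = -6*(P - 1)/(P + 4) = -6*(-1 + P)/(4 + P))
(3808 - 2107)/(401 + M(D)) = (3808 - 2107)/(401 + 6*(1 - 1*11)/(4 + 11)) = 1701/(401 + 6*(1 - 11)/15) = 1701/(401 + 6*(1/15)*(-10)) = 1701/(401 - 4) = 1701/397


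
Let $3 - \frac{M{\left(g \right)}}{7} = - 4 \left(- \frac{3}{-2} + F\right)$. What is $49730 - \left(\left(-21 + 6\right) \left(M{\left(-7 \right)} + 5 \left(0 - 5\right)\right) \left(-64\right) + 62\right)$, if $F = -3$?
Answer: $93828$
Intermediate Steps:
$M{\left(g \right)} = -21$ ($M{\left(g \right)} = 21 - 7 \left(- 4 \left(- \frac{3}{-2} - 3\right)\right) = 21 - 7 \left(- 4 \left(\left(-3\right) \left(- \frac{1}{2}\right) - 3\right)\right) = 21 - 7 \left(- 4 \left(\frac{3}{2} - 3\right)\right) = 21 - 7 \left(\left(-4\right) \left(- \frac{3}{2}\right)\right) = 21 - 42 = -21$)
$49730 - \left(\left(-21 + 6\right) \left(M{\left(-7 \right)} + 5 \left(0 - 5\right)\right) \left(-64\right) + 62\right) = 49730 - \left(\left(-21 + 6\right) \left(-21 + 5 \left(0 - 5\right)\right) \left(-64\right) + 62\right) = 49730 - \left(- 15 \left(-21 + 5 \left(-5\right)\right) \left(-64\right) + 62\right) = 49730 - \left(- 15 \left(-21 - 25\right) \left(-64\right) + 62\right) = 49730 - \left(\left(-15\right) \left(-46\right) \left(-64\right) + 62\right) = 49730 - \left(690 \left(-64\right) + 62\right) = 49730 - \left(-44160 + 62\right) = 49730 - -44098 = 49730 + 44098 = 93828$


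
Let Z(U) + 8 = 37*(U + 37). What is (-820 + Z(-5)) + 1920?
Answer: 2276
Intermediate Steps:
Z(U) = 1361 + 37*U (Z(U) = -8 + 37*(U + 37) = -8 + 37*(37 + U) = -8 + (1369 + 37*U) = 1361 + 37*U)
(-820 + Z(-5)) + 1920 = (-820 + (1361 + 37*(-5))) + 1920 = (-820 + (1361 - 185)) + 1920 = (-820 + 1176) + 1920 = 356 + 1920 = 2276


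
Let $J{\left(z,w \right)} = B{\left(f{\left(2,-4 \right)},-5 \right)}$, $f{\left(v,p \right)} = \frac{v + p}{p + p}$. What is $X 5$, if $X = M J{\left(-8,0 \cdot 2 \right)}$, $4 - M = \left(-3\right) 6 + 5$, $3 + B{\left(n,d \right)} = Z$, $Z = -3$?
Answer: $-510$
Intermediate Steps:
$f{\left(v,p \right)} = \frac{p + v}{2 p}$
$B{\left(n,d \right)} = -6$ ($B{\left(n,d \right)} = -3 - 3 = -6$)
$J{\left(z,w \right)} = -6$
$M = 17$ ($M = 4 - \left(\left(-3\right) 6 + 5\right) = 4 - \left(-18 + 5\right) = 4 - -13 = 4 + 13 = 17$)
$X = -102$ ($X = 17 \left(-6\right) = -102$)
$X 5 = \left(-102\right) 5 = -510$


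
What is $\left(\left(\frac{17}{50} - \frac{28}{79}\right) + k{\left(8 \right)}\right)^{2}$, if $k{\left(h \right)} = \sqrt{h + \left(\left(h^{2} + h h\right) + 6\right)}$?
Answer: $\frac{2215558249}{15602500} - \frac{57 \sqrt{142}}{1975} \approx 141.66$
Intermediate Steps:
$k{\left(h \right)} = \sqrt{6 + h + 2 h^{2}}$ ($k{\left(h \right)} = \sqrt{h + \left(\left(h^{2} + h^{2}\right) + 6\right)} = \sqrt{h + \left(2 h^{2} + 6\right)} = \sqrt{h + \left(6 + 2 h^{2}\right)} = \sqrt{6 + h + 2 h^{2}}$)
$\left(\left(\frac{17}{50} - \frac{28}{79}\right) + k{\left(8 \right)}\right)^{2} = \left(\left(\frac{17}{50} - \frac{28}{79}\right) + \sqrt{6 + 8 + 2 \cdot 8^{2}}\right)^{2} = \left(\left(17 \cdot \frac{1}{50} - \frac{28}{79}\right) + \sqrt{6 + 8 + 2 \cdot 64}\right)^{2} = \left(\left(\frac{17}{50} - \frac{28}{79}\right) + \sqrt{6 + 8 + 128}\right)^{2} = \left(- \frac{57}{3950} + \sqrt{142}\right)^{2}$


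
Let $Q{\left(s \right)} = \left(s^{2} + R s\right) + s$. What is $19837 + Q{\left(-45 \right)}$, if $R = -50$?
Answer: $24067$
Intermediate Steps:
$Q{\left(s \right)} = s^{2} - 49 s$ ($Q{\left(s \right)} = \left(s^{2} - 50 s\right) + s = s^{2} - 49 s$)
$19837 + Q{\left(-45 \right)} = 19837 - 45 \left(-49 - 45\right) = 19837 - -4230 = 19837 + 4230 = 24067$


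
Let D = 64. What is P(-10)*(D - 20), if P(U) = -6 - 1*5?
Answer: -484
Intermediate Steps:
P(U) = -11 (P(U) = -6 - 5 = -11)
P(-10)*(D - 20) = -11*(64 - 20) = -11*44 = -484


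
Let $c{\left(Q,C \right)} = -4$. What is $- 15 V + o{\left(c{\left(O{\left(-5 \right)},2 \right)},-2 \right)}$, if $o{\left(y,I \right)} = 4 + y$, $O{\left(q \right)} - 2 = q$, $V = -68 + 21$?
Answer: $705$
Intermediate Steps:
$V = -47$
$O{\left(q \right)} = 2 + q$
$- 15 V + o{\left(c{\left(O{\left(-5 \right)},2 \right)},-2 \right)} = \left(-15\right) \left(-47\right) + \left(4 - 4\right) = 705 + 0 = 705$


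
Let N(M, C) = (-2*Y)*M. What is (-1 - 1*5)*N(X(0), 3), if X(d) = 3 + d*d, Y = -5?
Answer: -180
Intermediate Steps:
X(d) = 3 + d**2
N(M, C) = 10*M (N(M, C) = (-2*(-5))*M = 10*M)
(-1 - 1*5)*N(X(0), 3) = (-1 - 1*5)*(10*(3 + 0**2)) = (-1 - 5)*(10*(3 + 0)) = -60*3 = -6*30 = -180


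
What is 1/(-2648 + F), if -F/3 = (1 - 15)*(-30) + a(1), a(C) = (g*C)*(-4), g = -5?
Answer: -1/3968 ≈ -0.00025202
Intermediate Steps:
a(C) = 20*C (a(C) = -5*C*(-4) = 20*C)
F = -1320 (F = -3*((1 - 15)*(-30) + 20*1) = -3*(-14*(-30) + 20) = -3*(420 + 20) = -3*440 = -1320)
1/(-2648 + F) = 1/(-2648 - 1320) = 1/(-3968) = -1/3968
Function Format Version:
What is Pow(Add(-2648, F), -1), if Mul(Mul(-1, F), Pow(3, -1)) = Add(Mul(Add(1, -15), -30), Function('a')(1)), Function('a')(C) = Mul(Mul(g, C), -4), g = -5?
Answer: Rational(-1, 3968) ≈ -0.00025202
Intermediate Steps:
Function('a')(C) = Mul(20, C) (Function('a')(C) = Mul(Mul(-5, C), -4) = Mul(20, C))
F = -1320 (F = Mul(-3, Add(Mul(Add(1, -15), -30), Mul(20, 1))) = Mul(-3, Add(Mul(-14, -30), 20)) = Mul(-3, Add(420, 20)) = Mul(-3, 440) = -1320)
Pow(Add(-2648, F), -1) = Pow(Add(-2648, -1320), -1) = Pow(-3968, -1) = Rational(-1, 3968)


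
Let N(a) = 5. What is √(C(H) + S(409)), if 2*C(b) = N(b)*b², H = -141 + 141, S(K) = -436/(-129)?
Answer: 2*√14061/129 ≈ 1.8384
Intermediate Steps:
S(K) = 436/129 (S(K) = -436*(-1/129) = 436/129)
H = 0
C(b) = 5*b²/2 (C(b) = (5*b²)/2 = 5*b²/2)
√(C(H) + S(409)) = √((5/2)*0² + 436/129) = √((5/2)*0 + 436/129) = √(0 + 436/129) = √(436/129) = 2*√14061/129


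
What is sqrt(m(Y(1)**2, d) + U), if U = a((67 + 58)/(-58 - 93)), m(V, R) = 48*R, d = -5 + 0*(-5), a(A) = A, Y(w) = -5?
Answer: I*sqrt(5491115)/151 ≈ 15.519*I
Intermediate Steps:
d = -5 (d = -5 + 0 = -5)
U = -125/151 (U = (67 + 58)/(-58 - 93) = 125/(-151) = 125*(-1/151) = -125/151 ≈ -0.82781)
sqrt(m(Y(1)**2, d) + U) = sqrt(48*(-5) - 125/151) = sqrt(-240 - 125/151) = sqrt(-36365/151) = I*sqrt(5491115)/151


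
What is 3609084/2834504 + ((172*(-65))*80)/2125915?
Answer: 256871271713/301295728558 ≈ 0.85256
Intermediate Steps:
3609084/2834504 + ((172*(-65))*80)/2125915 = 3609084*(1/2834504) - 11180*80*(1/2125915) = 902271/708626 - 894400*1/2125915 = 902271/708626 - 178880/425183 = 256871271713/301295728558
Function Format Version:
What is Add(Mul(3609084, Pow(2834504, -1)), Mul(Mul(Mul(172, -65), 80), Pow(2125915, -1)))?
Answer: Rational(256871271713, 301295728558) ≈ 0.85256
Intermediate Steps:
Add(Mul(3609084, Pow(2834504, -1)), Mul(Mul(Mul(172, -65), 80), Pow(2125915, -1))) = Add(Mul(3609084, Rational(1, 2834504)), Mul(Mul(-11180, 80), Rational(1, 2125915))) = Add(Rational(902271, 708626), Mul(-894400, Rational(1, 2125915))) = Add(Rational(902271, 708626), Rational(-178880, 425183)) = Rational(256871271713, 301295728558)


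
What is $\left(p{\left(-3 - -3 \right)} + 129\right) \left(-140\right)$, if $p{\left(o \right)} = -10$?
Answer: $-16660$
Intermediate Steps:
$\left(p{\left(-3 - -3 \right)} + 129\right) \left(-140\right) = \left(-10 + 129\right) \left(-140\right) = 119 \left(-140\right) = -16660$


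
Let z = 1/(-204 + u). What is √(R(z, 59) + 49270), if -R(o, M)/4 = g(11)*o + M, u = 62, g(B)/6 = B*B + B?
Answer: √247292858/71 ≈ 221.49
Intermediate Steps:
g(B) = 6*B + 6*B² (g(B) = 6*(B*B + B) = 6*(B² + B) = 6*(B + B²) = 6*B + 6*B²)
z = -1/142 (z = 1/(-204 + 62) = 1/(-142) = -1/142 ≈ -0.0070423)
R(o, M) = -3168*o - 4*M (R(o, M) = -4*((6*11*(1 + 11))*o + M) = -4*((6*11*12)*o + M) = -4*(792*o + M) = -4*(M + 792*o) = -3168*o - 4*M)
√(R(z, 59) + 49270) = √((-3168*(-1/142) - 4*59) + 49270) = √((1584/71 - 236) + 49270) = √(-15172/71 + 49270) = √(3482998/71) = √247292858/71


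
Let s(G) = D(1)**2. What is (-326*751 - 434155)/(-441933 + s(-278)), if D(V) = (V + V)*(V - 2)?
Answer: 678981/441929 ≈ 1.5364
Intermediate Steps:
D(V) = 2*V*(-2 + V) (D(V) = (2*V)*(-2 + V) = 2*V*(-2 + V))
s(G) = 4 (s(G) = (2*1*(-2 + 1))**2 = (2*1*(-1))**2 = (-2)**2 = 4)
(-326*751 - 434155)/(-441933 + s(-278)) = (-326*751 - 434155)/(-441933 + 4) = (-244826 - 434155)/(-441929) = -678981*(-1/441929) = 678981/441929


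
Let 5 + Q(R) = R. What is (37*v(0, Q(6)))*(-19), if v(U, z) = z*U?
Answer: 0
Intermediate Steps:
Q(R) = -5 + R
v(U, z) = U*z
(37*v(0, Q(6)))*(-19) = (37*(0*(-5 + 6)))*(-19) = (37*(0*1))*(-19) = (37*0)*(-19) = 0*(-19) = 0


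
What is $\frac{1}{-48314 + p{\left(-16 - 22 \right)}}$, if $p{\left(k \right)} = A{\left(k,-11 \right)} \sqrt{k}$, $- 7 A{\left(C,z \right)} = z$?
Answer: $- \frac{1183693}{57188945901} - \frac{77 i \sqrt{38}}{114377891802} \approx -2.0698 \cdot 10^{-5} - 4.1499 \cdot 10^{-9} i$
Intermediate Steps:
$A{\left(C,z \right)} = - \frac{z}{7}$
$p{\left(k \right)} = \frac{11 \sqrt{k}}{7}$ ($p{\left(k \right)} = \left(- \frac{1}{7}\right) \left(-11\right) \sqrt{k} = \frac{11 \sqrt{k}}{7}$)
$\frac{1}{-48314 + p{\left(-16 - 22 \right)}} = \frac{1}{-48314 + \frac{11 \sqrt{-16 - 22}}{7}} = \frac{1}{-48314 + \frac{11 \sqrt{-38}}{7}} = \frac{1}{-48314 + \frac{11 i \sqrt{38}}{7}}$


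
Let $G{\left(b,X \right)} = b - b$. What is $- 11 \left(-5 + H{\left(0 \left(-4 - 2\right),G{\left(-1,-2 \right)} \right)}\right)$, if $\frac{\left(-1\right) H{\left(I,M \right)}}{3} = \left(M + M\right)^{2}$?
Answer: $55$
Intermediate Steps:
$G{\left(b,X \right)} = 0$
$H{\left(I,M \right)} = - 12 M^{2}$ ($H{\left(I,M \right)} = - 3 \left(M + M\right)^{2} = - 3 \left(2 M\right)^{2} = - 3 \cdot 4 M^{2} = - 12 M^{2}$)
$- 11 \left(-5 + H{\left(0 \left(-4 - 2\right),G{\left(-1,-2 \right)} \right)}\right) = - 11 \left(-5 - 12 \cdot 0^{2}\right) = - 11 \left(-5 - 0\right) = - 11 \left(-5 + 0\right) = \left(-11\right) \left(-5\right) = 55$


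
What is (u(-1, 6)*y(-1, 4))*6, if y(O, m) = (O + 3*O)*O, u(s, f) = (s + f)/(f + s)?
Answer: 24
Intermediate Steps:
u(s, f) = 1 (u(s, f) = (f + s)/(f + s) = 1)
y(O, m) = 4*O² (y(O, m) = (4*O)*O = 4*O²)
(u(-1, 6)*y(-1, 4))*6 = (1*(4*(-1)²))*6 = (1*(4*1))*6 = (1*4)*6 = 4*6 = 24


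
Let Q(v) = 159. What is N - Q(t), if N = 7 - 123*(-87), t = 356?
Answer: 10549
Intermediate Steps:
N = 10708 (N = 7 + 10701 = 10708)
N - Q(t) = 10708 - 1*159 = 10708 - 159 = 10549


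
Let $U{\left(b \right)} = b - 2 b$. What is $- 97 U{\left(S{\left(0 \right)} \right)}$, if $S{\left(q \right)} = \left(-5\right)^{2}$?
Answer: $2425$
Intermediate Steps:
$S{\left(q \right)} = 25$
$U{\left(b \right)} = - b$
$- 97 U{\left(S{\left(0 \right)} \right)} = - 97 \left(\left(-1\right) 25\right) = \left(-97\right) \left(-25\right) = 2425$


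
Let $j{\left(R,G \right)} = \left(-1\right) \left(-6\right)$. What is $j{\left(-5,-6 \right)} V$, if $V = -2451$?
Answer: $-14706$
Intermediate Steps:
$j{\left(R,G \right)} = 6$
$j{\left(-5,-6 \right)} V = 6 \left(-2451\right) = -14706$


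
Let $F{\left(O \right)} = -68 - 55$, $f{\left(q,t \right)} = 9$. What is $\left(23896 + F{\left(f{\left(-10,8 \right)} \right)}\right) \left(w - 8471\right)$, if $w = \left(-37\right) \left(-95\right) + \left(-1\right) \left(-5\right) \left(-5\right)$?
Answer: $-118413313$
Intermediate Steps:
$F{\left(O \right)} = -123$ ($F{\left(O \right)} = -68 - 55 = -123$)
$w = 3490$ ($w = 3515 + 5 \left(-5\right) = 3515 - 25 = 3490$)
$\left(23896 + F{\left(f{\left(-10,8 \right)} \right)}\right) \left(w - 8471\right) = \left(23896 - 123\right) \left(3490 - 8471\right) = 23773 \left(-4981\right) = -118413313$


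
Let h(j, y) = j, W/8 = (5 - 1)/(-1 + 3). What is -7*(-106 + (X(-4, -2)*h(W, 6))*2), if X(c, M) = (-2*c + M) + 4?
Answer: -1498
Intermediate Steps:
W = 16 (W = 8*((5 - 1)/(-1 + 3)) = 8*(4/2) = 8*(4*(1/2)) = 8*2 = 16)
X(c, M) = 4 + M - 2*c (X(c, M) = (M - 2*c) + 4 = 4 + M - 2*c)
-7*(-106 + (X(-4, -2)*h(W, 6))*2) = -7*(-106 + ((4 - 2 - 2*(-4))*16)*2) = -7*(-106 + ((4 - 2 + 8)*16)*2) = -7*(-106 + (10*16)*2) = -7*(-106 + 160*2) = -7*(-106 + 320) = -7*214 = -1498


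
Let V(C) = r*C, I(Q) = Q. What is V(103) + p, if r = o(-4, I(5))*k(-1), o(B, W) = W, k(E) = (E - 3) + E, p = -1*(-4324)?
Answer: 1749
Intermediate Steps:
p = 4324
k(E) = -3 + 2*E (k(E) = (-3 + E) + E = -3 + 2*E)
r = -25 (r = 5*(-3 + 2*(-1)) = 5*(-3 - 2) = 5*(-5) = -25)
V(C) = -25*C
V(103) + p = -25*103 + 4324 = -2575 + 4324 = 1749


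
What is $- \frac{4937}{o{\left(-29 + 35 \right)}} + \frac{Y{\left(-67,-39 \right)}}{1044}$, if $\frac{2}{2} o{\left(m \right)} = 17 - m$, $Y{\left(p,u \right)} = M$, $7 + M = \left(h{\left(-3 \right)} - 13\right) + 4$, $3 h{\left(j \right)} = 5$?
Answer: $- \frac{15463157}{34452} \approx -448.83$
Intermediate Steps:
$h{\left(j \right)} = \frac{5}{3}$ ($h{\left(j \right)} = \frac{1}{3} \cdot 5 = \frac{5}{3}$)
$M = - \frac{43}{3}$ ($M = -7 + \left(\left(\frac{5}{3} - 13\right) + 4\right) = -7 + \left(- \frac{34}{3} + 4\right) = -7 - \frac{22}{3} = - \frac{43}{3} \approx -14.333$)
$Y{\left(p,u \right)} = - \frac{43}{3}$
$o{\left(m \right)} = 17 - m$
$- \frac{4937}{o{\left(-29 + 35 \right)}} + \frac{Y{\left(-67,-39 \right)}}{1044} = - \frac{4937}{17 - \left(-29 + 35\right)} - \frac{43}{3 \cdot 1044} = - \frac{4937}{17 - 6} - \frac{43}{3132} = - \frac{4937}{11} - \frac{43}{3132} = - \frac{15463157}{34452}$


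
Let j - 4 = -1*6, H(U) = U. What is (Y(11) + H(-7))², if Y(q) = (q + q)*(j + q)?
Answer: 36481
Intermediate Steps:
j = -2 (j = 4 - 1*6 = 4 - 6 = -2)
Y(q) = 2*q*(-2 + q) (Y(q) = (q + q)*(-2 + q) = (2*q)*(-2 + q) = 2*q*(-2 + q))
(Y(11) + H(-7))² = (2*11*(-2 + 11) - 7)² = (2*11*9 - 7)² = (198 - 7)² = 191² = 36481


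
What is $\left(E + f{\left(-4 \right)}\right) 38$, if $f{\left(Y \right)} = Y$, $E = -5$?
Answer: $-342$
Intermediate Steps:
$\left(E + f{\left(-4 \right)}\right) 38 = \left(-5 - 4\right) 38 = \left(-9\right) 38 = -342$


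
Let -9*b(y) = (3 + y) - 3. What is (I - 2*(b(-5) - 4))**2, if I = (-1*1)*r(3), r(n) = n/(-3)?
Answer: 5041/81 ≈ 62.235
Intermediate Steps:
r(n) = -n/3 (r(n) = n*(-1/3) = -n/3)
I = 1 (I = (-1*1)*(-1/3*3) = -1*(-1) = 1)
b(y) = -y/9 (b(y) = -((3 + y) - 3)/9 = -y/9)
(I - 2*(b(-5) - 4))**2 = (1 - 2*(-1/9*(-5) - 4))**2 = (1 - 2*(5/9 - 4))**2 = (1 - 2*(-31/9))**2 = (1 + 62/9)**2 = (71/9)**2 = 5041/81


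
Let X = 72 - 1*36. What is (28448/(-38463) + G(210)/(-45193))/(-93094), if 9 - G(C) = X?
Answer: 1284611963/161821423672746 ≈ 7.9384e-6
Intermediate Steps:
X = 36 (X = 72 - 36 = 36)
G(C) = -27 (G(C) = 9 - 1*36 = 9 - 36 = -27)
(28448/(-38463) + G(210)/(-45193))/(-93094) = (28448/(-38463) - 27/(-45193))/(-93094) = (28448*(-1/38463) - 27*(-1/45193))*(-1/93094) = (-28448/38463 + 27/45193)*(-1/93094) = -1284611963/1738258359*(-1/93094) = 1284611963/161821423672746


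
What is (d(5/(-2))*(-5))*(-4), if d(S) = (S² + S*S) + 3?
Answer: 310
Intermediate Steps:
d(S) = 3 + 2*S² (d(S) = (S² + S²) + 3 = 2*S² + 3 = 3 + 2*S²)
(d(5/(-2))*(-5))*(-4) = ((3 + 2*(5/(-2))²)*(-5))*(-4) = ((3 + 2*(5*(-½))²)*(-5))*(-4) = ((3 + 2*(-5/2)²)*(-5))*(-4) = ((3 + 2*(25/4))*(-5))*(-4) = ((3 + 25/2)*(-5))*(-4) = ((31/2)*(-5))*(-4) = -155/2*(-4) = 310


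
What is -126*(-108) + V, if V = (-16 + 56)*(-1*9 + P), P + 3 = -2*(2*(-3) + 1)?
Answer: 13528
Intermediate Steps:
P = 7 (P = -3 - 2*(2*(-3) + 1) = -3 - 2*(-6 + 1) = -3 - 2*(-5) = -3 + 10 = 7)
V = -80 (V = (-16 + 56)*(-1*9 + 7) = 40*(-9 + 7) = 40*(-2) = -80)
-126*(-108) + V = -126*(-108) - 80 = 13608 - 80 = 13528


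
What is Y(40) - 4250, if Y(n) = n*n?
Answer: -2650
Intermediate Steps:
Y(n) = n²
Y(40) - 4250 = 40² - 4250 = 1600 - 4250 = -2650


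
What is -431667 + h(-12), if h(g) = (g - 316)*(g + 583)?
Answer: -618955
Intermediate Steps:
h(g) = (-316 + g)*(583 + g)
-431667 + h(-12) = -431667 + (-184228 + (-12)² + 267*(-12)) = -431667 + (-184228 + 144 - 3204) = -431667 - 187288 = -618955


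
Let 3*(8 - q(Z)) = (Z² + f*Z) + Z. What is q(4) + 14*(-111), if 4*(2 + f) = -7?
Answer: -4643/3 ≈ -1547.7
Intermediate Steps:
f = -15/4 (f = -2 + (¼)*(-7) = -2 - 7/4 = -15/4 ≈ -3.7500)
q(Z) = 8 - Z²/3 + 11*Z/12 (q(Z) = 8 - ((Z² - 15*Z/4) + Z)/3 = 8 - (Z² - 11*Z/4)/3 = 8 + (-Z²/3 + 11*Z/12) = 8 - Z²/3 + 11*Z/12)
q(4) + 14*(-111) = (8 - ⅓*4² + (11/12)*4) + 14*(-111) = (8 - ⅓*16 + 11/3) - 1554 = (8 - 16/3 + 11/3) - 1554 = 19/3 - 1554 = -4643/3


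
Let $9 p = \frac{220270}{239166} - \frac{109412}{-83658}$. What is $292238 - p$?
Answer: $\frac{4385352419321027}{15006111921} \approx 2.9224 \cdot 10^{5}$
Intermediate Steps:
$p = \frac{3716248171}{15006111921}$ ($p = \frac{\frac{220270}{239166} - \frac{109412}{-83658}}{9} = \frac{220270 \cdot \frac{1}{239166} - - \frac{54706}{41829}}{9} = \frac{\frac{110135}{119583} + \frac{54706}{41829}}{9} = \frac{1}{9} \cdot \frac{3716248171}{1667345769} = \frac{3716248171}{15006111921} \approx 0.24765$)
$292238 - p = 292238 - \frac{3716248171}{15006111921} = \frac{4385352419321027}{15006111921}$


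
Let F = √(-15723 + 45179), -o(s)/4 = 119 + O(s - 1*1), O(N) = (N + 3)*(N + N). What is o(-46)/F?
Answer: -4255*√1841/1841 ≈ -99.168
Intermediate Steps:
O(N) = 2*N*(3 + N) (O(N) = (3 + N)*(2*N) = 2*N*(3 + N))
o(s) = -476 - 8*(-1 + s)*(2 + s) (o(s) = -4*(119 + 2*(s - 1*1)*(3 + (s - 1*1))) = -4*(119 + 2*(s - 1)*(3 + (s - 1))) = -4*(119 + 2*(-1 + s)*(3 + (-1 + s))) = -4*(119 + 2*(-1 + s)*(2 + s)) = -476 - 8*(-1 + s)*(2 + s))
F = 4*√1841 (F = √29456 = 4*√1841 ≈ 171.63)
o(-46)/F = (-460 - 8*(-46) - 8*(-46)²)/((4*√1841)) = (-460 + 368 - 8*2116)*(√1841/7364) = (-460 + 368 - 16928)*(√1841/7364) = -4255*√1841/1841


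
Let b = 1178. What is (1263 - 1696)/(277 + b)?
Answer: -433/1455 ≈ -0.29759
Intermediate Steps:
(1263 - 1696)/(277 + b) = (1263 - 1696)/(277 + 1178) = -433/1455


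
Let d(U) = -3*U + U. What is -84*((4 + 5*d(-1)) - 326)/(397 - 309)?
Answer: 3276/11 ≈ 297.82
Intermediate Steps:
d(U) = -2*U
-84*((4 + 5*d(-1)) - 326)/(397 - 309) = -84*((4 + 5*(-2*(-1))) - 326)/(397 - 309) = -84*((4 + 5*2) - 326)/88 = -84*((4 + 10) - 326)/88 = -84*(14 - 326)/88 = -(-26208)/88 = -84*(-39/11) = 3276/11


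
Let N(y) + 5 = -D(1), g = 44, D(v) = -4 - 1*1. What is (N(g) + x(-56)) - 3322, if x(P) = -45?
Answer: -3367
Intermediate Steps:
D(v) = -5 (D(v) = -4 - 1 = -5)
N(y) = 0 (N(y) = -5 - 1*(-5) = -5 + 5 = 0)
(N(g) + x(-56)) - 3322 = (0 - 45) - 3322 = -45 - 3322 = -3367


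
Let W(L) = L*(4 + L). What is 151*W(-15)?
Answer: 24915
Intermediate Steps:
151*W(-15) = 151*(-15*(4 - 15)) = 151*(-15*(-11)) = 151*165 = 24915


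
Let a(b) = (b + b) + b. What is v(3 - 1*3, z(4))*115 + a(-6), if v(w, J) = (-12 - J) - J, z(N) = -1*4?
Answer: -478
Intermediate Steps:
a(b) = 3*b (a(b) = 2*b + b = 3*b)
z(N) = -4
v(w, J) = -12 - 2*J
v(3 - 1*3, z(4))*115 + a(-6) = (-12 - 2*(-4))*115 + 3*(-6) = (-12 + 8)*115 - 18 = -4*115 - 18 = -460 - 18 = -478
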